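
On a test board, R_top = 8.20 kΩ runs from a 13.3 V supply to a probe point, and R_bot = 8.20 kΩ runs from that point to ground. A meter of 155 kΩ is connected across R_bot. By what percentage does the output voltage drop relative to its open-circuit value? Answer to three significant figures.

The divider's output (Thévenin) resistance is R_top‖R_bot = 4.100 kΩ.
Fractional drop under load = R_th/(R_th + R_L) = 4.100 / (4.100 + 155) = 0.02577.
So the output falls by 2.58 %.

2.58 %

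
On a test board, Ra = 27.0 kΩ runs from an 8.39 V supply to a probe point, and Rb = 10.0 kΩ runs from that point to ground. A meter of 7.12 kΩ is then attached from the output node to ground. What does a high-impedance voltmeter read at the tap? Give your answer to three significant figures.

The load sits in parallel with Rb: Rb‖R_L = (10.0 × 7.12) / (10.0 + 7.12) = 4.159 kΩ.
V_out = 8.39 × 4.159 / (27.0 + 4.159) = 8.39 × 4.159/31.16 = 1.12 V.

V_out ≈ 1.12 V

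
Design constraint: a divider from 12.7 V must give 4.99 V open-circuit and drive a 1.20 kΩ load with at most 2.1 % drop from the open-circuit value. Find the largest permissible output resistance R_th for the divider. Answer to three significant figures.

Loading drop = R_th/(R_th + R_L) ≤ 0.0210, so R_th ≤ R_L · ε/(1−ε) = 1.20 kΩ × 0.0210/0.9790 = 25.7 Ω.
(Any R1, R2 with R2/(R1+R2) = 0.393 and R1‖R2 ≤ 25.7 Ω will meet the spec.)

R_th ≤ 25.7 Ω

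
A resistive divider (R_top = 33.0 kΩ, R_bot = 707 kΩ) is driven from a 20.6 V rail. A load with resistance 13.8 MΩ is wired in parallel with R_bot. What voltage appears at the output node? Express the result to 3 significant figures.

The load sits in parallel with R_bot: R_bot‖R_L = (707 × 13800) / (707 + 13800) = 672.5 kΩ.
V_out = 20.6 × 672.5 / (33.0 + 672.5) = 20.6 × 672.5/705.5 = 19.6 V.

V_out ≈ 19.6 V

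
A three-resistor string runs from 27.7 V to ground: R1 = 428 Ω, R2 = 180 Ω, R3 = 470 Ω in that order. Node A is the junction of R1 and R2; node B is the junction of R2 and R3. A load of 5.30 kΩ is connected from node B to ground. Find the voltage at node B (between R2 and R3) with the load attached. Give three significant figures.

At node B, R3 is in parallel with the load: R3‖R_L = 431.7 Ω.
Below node A the resistance is R2 + (R3‖R_L) = 611.7 Ω, so V_A = 27.7 × 611.7/1040 = 16.30 V.
Then V_B = V_A × (R3‖R_L)/(R2 + R3‖R_L) = 16.30 × 431.7/611.7 = 11.5 V.

V ≈ 11.5 V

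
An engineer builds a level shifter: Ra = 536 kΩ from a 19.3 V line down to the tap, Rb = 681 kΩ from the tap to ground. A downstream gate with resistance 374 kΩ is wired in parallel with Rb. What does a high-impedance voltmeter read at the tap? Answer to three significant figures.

V_out ≈ 5.99 V

The load sits in parallel with Rb: Rb‖R_L = (681 × 374) / (681 + 374) = 241.4 kΩ.
V_out = 19.3 × 241.4 / (536 + 241.4) = 19.3 × 241.4/777.4 = 5.99 V.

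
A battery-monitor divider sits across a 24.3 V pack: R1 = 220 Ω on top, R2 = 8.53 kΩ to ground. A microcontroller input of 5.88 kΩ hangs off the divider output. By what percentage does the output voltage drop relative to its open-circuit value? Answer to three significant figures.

3.52 %

The divider's output (Thévenin) resistance is R1‖R2 = 214.5 Ω.
Fractional drop under load = R_th/(R_th + R_L) = 214.5 / (214.5 + 5880) = 0.03519.
So the output falls by 3.52 %.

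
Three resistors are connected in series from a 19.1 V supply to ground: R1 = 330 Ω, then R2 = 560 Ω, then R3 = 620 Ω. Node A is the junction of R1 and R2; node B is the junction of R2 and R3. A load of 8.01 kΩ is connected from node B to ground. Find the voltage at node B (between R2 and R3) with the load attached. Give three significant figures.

V ≈ 7.50 V

At node B, R3 is in parallel with the load: R3‖R_L = 575.5 Ω.
Below node A the resistance is R2 + (R3‖R_L) = 1135 Ω, so V_A = 19.1 × 1135/1465 = 14.80 V.
Then V_B = V_A × (R3‖R_L)/(R2 + R3‖R_L) = 14.80 × 575.5/1135 = 7.50 V.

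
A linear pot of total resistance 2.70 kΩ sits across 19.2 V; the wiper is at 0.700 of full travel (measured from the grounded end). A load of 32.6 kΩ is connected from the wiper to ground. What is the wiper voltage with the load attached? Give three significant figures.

V ≈ 13.2 V

The wiper splits the pot into (1−α)R = 810.0 Ω above and αR = 1890 Ω below.
Lower section ‖ load = 1786 Ω.
V_wiper = 19.2 × 1786/(810.0 + 1786) = 13.2 V.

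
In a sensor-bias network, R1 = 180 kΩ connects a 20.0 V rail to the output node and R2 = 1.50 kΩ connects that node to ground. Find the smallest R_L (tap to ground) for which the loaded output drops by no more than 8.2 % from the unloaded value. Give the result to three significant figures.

R_L(min) ≈ 16.7 kΩ

Output resistance R_th = R1‖R2 = (180 × 1.50)/181.5 = 1.488 kΩ.
The fractional drop is R_th/(R_th + R_L); requiring this ≤ 0.0820 gives R_L ≥ R_th(1/0.0820 − 1) = 1.488 × 11.20 = 16.7 kΩ.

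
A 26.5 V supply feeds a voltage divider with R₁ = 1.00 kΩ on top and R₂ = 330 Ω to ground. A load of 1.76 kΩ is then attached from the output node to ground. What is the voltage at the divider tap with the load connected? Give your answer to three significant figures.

V_out ≈ 5.76 V

The load sits in parallel with R₂: R₂‖R_L = (330 × 1760) / (330 + 1760) = 277.9 Ω.
V_out = 26.5 × 277.9 / (1000 + 277.9) = 26.5 × 277.9/1278 = 5.76 V.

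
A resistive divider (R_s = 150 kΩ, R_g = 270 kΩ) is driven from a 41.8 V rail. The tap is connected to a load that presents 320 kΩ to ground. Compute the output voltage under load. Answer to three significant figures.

The load sits in parallel with R_g: R_g‖R_L = (270 × 320) / (270 + 320) = 146.4 kΩ.
V_out = 41.8 × 146.4 / (150 + 146.4) = 41.8 × 146.4/296.4 = 20.6 V.
(Unloaded it would have been 26.9 V.)

V_out ≈ 20.6 V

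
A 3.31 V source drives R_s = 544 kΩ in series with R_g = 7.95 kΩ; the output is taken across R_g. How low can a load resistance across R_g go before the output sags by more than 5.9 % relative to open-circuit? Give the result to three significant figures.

R_L(min) ≈ 125 kΩ

Output resistance R_th = R_s‖R_g = (544 × 7.95)/552.0 = 7.835 kΩ.
The fractional drop is R_th/(R_th + R_L); requiring this ≤ 0.0590 gives R_L ≥ R_th(1/0.0590 − 1) = 7.835 × 15.95 = 125 kΩ.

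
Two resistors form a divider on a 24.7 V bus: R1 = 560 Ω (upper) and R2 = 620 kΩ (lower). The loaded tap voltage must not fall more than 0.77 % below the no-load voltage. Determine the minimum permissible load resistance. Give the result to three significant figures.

Output resistance R_th = R1‖R2 = (560 × 620000)/620600 = 559.5 Ω.
The fractional drop is R_th/(R_th + R_L); requiring this ≤ 0.00770 gives R_L ≥ R_th(1/0.00770 − 1) = 559.5 × 128.9 = 72.1 kΩ.

R_L(min) ≈ 72.1 kΩ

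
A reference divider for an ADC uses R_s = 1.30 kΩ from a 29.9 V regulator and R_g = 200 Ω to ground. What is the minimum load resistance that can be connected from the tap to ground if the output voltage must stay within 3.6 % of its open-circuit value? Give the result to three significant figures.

Output resistance R_th = R_s‖R_g = (1300 × 200)/1500 = 173.3 Ω.
The fractional drop is R_th/(R_th + R_L); requiring this ≤ 0.0360 gives R_L ≥ R_th(1/0.0360 − 1) = 173.3 × 26.78 = 4.64 kΩ.

R_L(min) ≈ 4.64 kΩ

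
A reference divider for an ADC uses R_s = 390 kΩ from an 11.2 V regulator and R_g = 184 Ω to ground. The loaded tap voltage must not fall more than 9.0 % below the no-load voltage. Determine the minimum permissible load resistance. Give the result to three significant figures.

Output resistance R_th = R_s‖R_g = (390000 × 184)/390200 = 183.9 Ω.
The fractional drop is R_th/(R_th + R_L); requiring this ≤ 0.0900 gives R_L ≥ R_th(1/0.0900 − 1) = 183.9 × 10.11 = 1.86 kΩ.

R_L(min) ≈ 1.86 kΩ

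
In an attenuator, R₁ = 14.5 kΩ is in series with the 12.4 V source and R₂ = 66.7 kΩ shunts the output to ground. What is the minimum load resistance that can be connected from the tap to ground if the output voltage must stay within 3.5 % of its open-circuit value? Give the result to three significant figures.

R_L(min) ≈ 328 kΩ

Output resistance R_th = R₁‖R₂ = (14.5 × 66.7)/81.20 = 11.91 kΩ.
The fractional drop is R_th/(R_th + R_L); requiring this ≤ 0.0350 gives R_L ≥ R_th(1/0.0350 − 1) = 11.91 × 27.57 = 328 kΩ.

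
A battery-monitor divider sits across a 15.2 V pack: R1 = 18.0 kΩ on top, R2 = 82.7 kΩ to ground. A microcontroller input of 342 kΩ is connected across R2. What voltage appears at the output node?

V_out ≈ 12.0 V

The load sits in parallel with R2: R2‖R_L = (82.7 × 342) / (82.7 + 342) = 66.60 kΩ.
V_out = 15.2 × 66.60 / (18.0 + 66.60) = 15.2 × 66.60/84.60 = 12.0 V.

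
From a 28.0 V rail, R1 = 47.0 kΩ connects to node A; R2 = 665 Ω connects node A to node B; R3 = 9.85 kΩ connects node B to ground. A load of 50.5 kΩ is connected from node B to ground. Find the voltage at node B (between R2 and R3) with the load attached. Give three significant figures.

At node B, R3 is in parallel with the load: R3‖R_L = 8242 Ω.
Below node A the resistance is R2 + (R3‖R_L) = 8907 Ω, so V_A = 28.0 × 8907/55910 = 4.461 V.
Then V_B = V_A × (R3‖R_L)/(R2 + R3‖R_L) = 4.461 × 8242/8907 = 4.13 V.

V ≈ 4.13 V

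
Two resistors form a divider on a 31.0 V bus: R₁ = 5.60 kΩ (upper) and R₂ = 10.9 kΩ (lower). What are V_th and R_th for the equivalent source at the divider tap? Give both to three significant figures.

V_th is the open-circuit tap voltage: 31.0 × 10.9/(5.60 + 10.9) = 20.5 V.
With the supply zeroed, R₁ and R₂ appear in parallel from the tap: R_th = R₁‖R₂ = (5.60 × 10.9)/16.50 = 3.70 kΩ.

V_th = 20.5 V, R_th = 3.70 kΩ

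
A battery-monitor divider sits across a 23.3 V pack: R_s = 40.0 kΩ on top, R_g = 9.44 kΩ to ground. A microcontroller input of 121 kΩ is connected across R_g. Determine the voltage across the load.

The load sits in parallel with R_g: R_g‖R_L = (9.44 × 121) / (9.44 + 121) = 8.757 kΩ.
V_out = 23.3 × 8.757 / (40.0 + 8.757) = 23.3 × 8.757/48.76 = 4.18 V.
(Unloaded it would have been 4.45 V.)

V_out ≈ 4.18 V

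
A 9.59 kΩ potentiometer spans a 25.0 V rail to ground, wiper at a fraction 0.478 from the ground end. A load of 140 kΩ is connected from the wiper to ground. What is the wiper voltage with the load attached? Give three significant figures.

The wiper splits the pot into (1−α)R = 5.006 kΩ above and αR = 4.584 kΩ below.
Lower section ‖ load = 4.439 kΩ.
V_wiper = 25.0 × 4.439/(5.006 + 4.439) = 11.7 V.

V ≈ 11.7 V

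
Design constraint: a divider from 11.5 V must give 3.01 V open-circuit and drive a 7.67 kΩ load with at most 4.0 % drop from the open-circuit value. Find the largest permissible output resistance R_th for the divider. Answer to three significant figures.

Loading drop = R_th/(R_th + R_L) ≤ 0.0400, so R_th ≤ R_L · ε/(1−ε) = 7.67 kΩ × 0.0400/0.9600 = 320 Ω.
(Any R1, R2 with R2/(R1+R2) = 0.262 and R1‖R2 ≤ 320 Ω will meet the spec.)

R_th ≤ 320 Ω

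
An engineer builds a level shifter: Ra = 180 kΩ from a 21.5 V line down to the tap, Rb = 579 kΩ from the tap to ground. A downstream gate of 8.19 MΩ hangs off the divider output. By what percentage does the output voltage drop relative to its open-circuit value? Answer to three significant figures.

The divider's output (Thévenin) resistance is Ra‖Rb = 137.3 kΩ.
Fractional drop under load = R_th/(R_th + R_L) = 137.3 / (137.3 + 8190) = 0.01649.
So the output falls by 1.65 %.

1.65 %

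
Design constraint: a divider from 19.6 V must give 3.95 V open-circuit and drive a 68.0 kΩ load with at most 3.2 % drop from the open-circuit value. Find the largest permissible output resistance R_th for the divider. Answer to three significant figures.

Loading drop = R_th/(R_th + R_L) ≤ 0.0320, so R_th ≤ R_L · ε/(1−ε) = 68.0 kΩ × 0.0320/0.9680 = 2.25 kΩ.
(Any R1, R2 with R2/(R1+R2) = 0.202 and R1‖R2 ≤ 2.25 kΩ will meet the spec.)

R_th ≤ 2.25 kΩ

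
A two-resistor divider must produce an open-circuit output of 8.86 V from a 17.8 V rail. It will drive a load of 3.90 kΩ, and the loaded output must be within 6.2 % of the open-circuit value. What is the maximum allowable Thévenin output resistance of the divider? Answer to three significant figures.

Loading drop = R_th/(R_th + R_L) ≤ 0.0620, so R_th ≤ R_L · ε/(1−ε) = 3.90 kΩ × 0.0620/0.9380 = 258 Ω.
(Any R1, R2 with R2/(R1+R2) = 0.498 and R1‖R2 ≤ 258 Ω will meet the spec.)

R_th ≤ 258 Ω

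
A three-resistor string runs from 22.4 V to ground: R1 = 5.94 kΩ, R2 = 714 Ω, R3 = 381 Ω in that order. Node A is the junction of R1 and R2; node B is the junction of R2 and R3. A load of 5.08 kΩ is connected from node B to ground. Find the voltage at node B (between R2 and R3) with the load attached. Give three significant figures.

At node B, R3 is in parallel with the load: R3‖R_L = 354.4 Ω.
Below node A the resistance is R2 + (R3‖R_L) = 1068 Ω, so V_A = 22.4 × 1068/7008 = 3.415 V.
Then V_B = V_A × (R3‖R_L)/(R2 + R3‖R_L) = 3.415 × 354.4/1068 = 1.13 V.

V ≈ 1.13 V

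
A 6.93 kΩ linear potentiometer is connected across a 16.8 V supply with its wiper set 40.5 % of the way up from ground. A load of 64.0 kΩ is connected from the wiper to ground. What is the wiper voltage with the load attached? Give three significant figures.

The wiper splits the pot into (1−α)R = 4.123 kΩ above and αR = 2.807 kΩ below.
Lower section ‖ load = 2.689 kΩ.
V_wiper = 16.8 × 2.689/(4.123 + 2.689) = 6.63 V.

V ≈ 6.63 V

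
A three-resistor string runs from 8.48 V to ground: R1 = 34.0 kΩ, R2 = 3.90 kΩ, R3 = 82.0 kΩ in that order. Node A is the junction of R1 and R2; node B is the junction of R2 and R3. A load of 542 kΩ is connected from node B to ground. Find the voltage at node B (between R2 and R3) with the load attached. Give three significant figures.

At node B, R3 is in parallel with the load: R3‖R_L = 71.22 kΩ.
Below node A the resistance is R2 + (R3‖R_L) = 75.12 kΩ, so V_A = 8.48 × 75.12/109.1 = 5.838 V.
Then V_B = V_A × (R3‖R_L)/(R2 + R3‖R_L) = 5.838 × 71.22/75.12 = 5.53 V.

V ≈ 5.53 V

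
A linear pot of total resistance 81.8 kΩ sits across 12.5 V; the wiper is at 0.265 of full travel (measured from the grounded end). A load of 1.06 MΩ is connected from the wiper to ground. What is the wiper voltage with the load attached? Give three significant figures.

V ≈ 3.26 V

The wiper splits the pot into (1−α)R = 60.12 kΩ above and αR = 21.68 kΩ below.
Lower section ‖ load = 21.24 kΩ.
V_wiper = 12.5 × 21.24/(60.12 + 21.24) = 3.26 V.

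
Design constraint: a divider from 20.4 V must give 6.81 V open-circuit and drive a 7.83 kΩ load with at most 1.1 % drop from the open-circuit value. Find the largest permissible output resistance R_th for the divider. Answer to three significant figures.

Loading drop = R_th/(R_th + R_L) ≤ 0.0110, so R_th ≤ R_L · ε/(1−ε) = 7.83 kΩ × 0.0110/0.9890 = 87.1 Ω.
(Any R1, R2 with R2/(R1+R2) = 0.334 and R1‖R2 ≤ 87.1 Ω will meet the spec.)

R_th ≤ 87.1 Ω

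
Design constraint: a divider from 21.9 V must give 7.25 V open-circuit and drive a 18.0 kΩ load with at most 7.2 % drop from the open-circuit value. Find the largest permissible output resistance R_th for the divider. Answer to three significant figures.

Loading drop = R_th/(R_th + R_L) ≤ 0.0720, so R_th ≤ R_L · ε/(1−ε) = 18.0 kΩ × 0.0720/0.9280 = 1.40 kΩ.

R_th ≤ 1.40 kΩ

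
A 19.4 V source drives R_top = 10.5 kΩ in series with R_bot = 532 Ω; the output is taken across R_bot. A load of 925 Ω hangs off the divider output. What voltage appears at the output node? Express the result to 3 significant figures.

V_out ≈ 0.605 V

The load sits in parallel with R_bot: R_bot‖R_L = (532 × 925) / (532 + 925) = 337.7 Ω.
V_out = 19.4 × 337.7 / (10500 + 337.7) = 19.4 × 337.7/10840 = 0.605 V.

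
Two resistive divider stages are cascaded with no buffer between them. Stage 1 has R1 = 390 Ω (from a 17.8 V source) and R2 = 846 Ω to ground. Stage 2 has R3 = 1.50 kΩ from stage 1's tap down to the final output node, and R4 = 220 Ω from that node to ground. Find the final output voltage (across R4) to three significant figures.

V_out ≈ 1.35 V

Stage 2 presents R3+R4 = 1720 Ω as a load on stage 1's tap.
Stage 1's lower leg becomes R2‖(R3+R4) = 567.1 Ω, so V_mid = 17.8 × 567.1/957.1 = 10.55 V.
Stage 2 is itself unloaded: V_out = V_mid × R4/(R3+R4) = 10.55 × 220/1720 = 1.35 V.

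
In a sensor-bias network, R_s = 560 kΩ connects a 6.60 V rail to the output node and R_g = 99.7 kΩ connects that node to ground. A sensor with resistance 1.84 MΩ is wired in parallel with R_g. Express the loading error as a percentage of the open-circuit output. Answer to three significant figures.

The divider's output (Thévenin) resistance is R_s‖R_g = 84.63 kΩ.
Fractional drop under load = R_th/(R_th + R_L) = 84.63 / (84.63 + 1840) = 0.04397.
So the output falls by 4.40 %.

4.40 %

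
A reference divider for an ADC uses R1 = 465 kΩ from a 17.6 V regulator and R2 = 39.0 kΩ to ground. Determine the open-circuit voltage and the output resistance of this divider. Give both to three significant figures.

V_th is the open-circuit tap voltage: 17.6 × 39.0/(465 + 39.0) = 1.36 V.
With the supply zeroed, R1 and R2 appear in parallel from the tap: R_th = R1‖R2 = (465 × 39.0)/504.0 = 36.0 kΩ.

V_th = 1.36 V, R_th = 36.0 kΩ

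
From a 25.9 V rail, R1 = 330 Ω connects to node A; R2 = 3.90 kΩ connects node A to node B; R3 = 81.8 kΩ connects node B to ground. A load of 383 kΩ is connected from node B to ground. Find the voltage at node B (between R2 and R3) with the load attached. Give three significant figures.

At node B, R3 is in parallel with the load: R3‖R_L = 67400 Ω.
Below node A the resistance is R2 + (R3‖R_L) = 71300 Ω, so V_A = 25.9 × 71300/71630 = 25.78 V.
Then V_B = V_A × (R3‖R_L)/(R2 + R3‖R_L) = 25.78 × 67400/71300 = 24.4 V.

V ≈ 24.4 V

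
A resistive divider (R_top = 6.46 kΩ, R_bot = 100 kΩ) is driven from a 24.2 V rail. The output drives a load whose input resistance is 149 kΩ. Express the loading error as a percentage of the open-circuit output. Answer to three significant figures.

The divider's output (Thévenin) resistance is R_top‖R_bot = 6.068 kΩ.
Fractional drop under load = R_th/(R_th + R_L) = 6.068 / (6.068 + 149) = 0.03913.
So the output falls by 3.91 %.

3.91 %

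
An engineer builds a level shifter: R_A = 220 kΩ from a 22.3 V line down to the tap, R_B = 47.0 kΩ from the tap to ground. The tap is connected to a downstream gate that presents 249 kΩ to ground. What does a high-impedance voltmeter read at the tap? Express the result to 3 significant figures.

V_out ≈ 3.40 V

The load sits in parallel with R_B: R_B‖R_L = (47.0 × 249) / (47.0 + 249) = 39.54 kΩ.
V_out = 22.3 × 39.54 / (220 + 39.54) = 22.3 × 39.54/259.5 = 3.40 V.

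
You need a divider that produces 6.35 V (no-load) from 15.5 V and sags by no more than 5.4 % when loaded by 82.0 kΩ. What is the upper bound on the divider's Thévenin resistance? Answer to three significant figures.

R_th ≤ 4.68 kΩ

Loading drop = R_th/(R_th + R_L) ≤ 0.0540, so R_th ≤ R_L · ε/(1−ε) = 82.0 kΩ × 0.0540/0.9460 = 4.68 kΩ.
(Any R1, R2 with R2/(R1+R2) = 0.410 and R1‖R2 ≤ 4.68 kΩ will meet the spec.)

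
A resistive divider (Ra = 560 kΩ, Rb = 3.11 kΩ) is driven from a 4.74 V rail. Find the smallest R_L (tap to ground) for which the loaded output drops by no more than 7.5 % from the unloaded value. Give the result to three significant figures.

Output resistance R_th = Ra‖Rb = (560 × 3.11)/563.1 = 3.093 kΩ.
The fractional drop is R_th/(R_th + R_L); requiring this ≤ 0.0750 gives R_L ≥ R_th(1/0.0750 − 1) = 3.093 × 12.33 = 38.1 kΩ.

R_L(min) ≈ 38.1 kΩ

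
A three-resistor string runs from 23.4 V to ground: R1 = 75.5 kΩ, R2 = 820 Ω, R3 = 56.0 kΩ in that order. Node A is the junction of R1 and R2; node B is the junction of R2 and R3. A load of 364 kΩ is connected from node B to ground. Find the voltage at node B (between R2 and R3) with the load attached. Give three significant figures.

At node B, R3 is in parallel with the load: R3‖R_L = 48530 Ω.
Below node A the resistance is R2 + (R3‖R_L) = 49350 Ω, so V_A = 23.4 × 49350/124900 = 9.250 V.
Then V_B = V_A × (R3‖R_L)/(R2 + R3‖R_L) = 9.250 × 48530/49350 = 9.10 V.

V ≈ 9.10 V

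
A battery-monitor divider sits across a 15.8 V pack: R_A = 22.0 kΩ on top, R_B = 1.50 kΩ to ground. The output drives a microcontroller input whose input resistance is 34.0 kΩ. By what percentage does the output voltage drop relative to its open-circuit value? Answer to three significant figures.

3.97 %

The divider's output (Thévenin) resistance is R_A‖R_B = 1.404 kΩ.
Fractional drop under load = R_th/(R_th + R_L) = 1.404 / (1.404 + 34.0) = 0.03966.
So the output falls by 3.97 %.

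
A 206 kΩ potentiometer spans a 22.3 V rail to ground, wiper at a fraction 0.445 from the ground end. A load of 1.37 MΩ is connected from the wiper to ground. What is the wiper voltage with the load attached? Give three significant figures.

V ≈ 9.57 V

The wiper splits the pot into (1−α)R = 114.3 kΩ above and αR = 91.67 kΩ below.
Lower section ‖ load = 85.92 kΩ.
V_wiper = 22.3 × 85.92/(114.3 + 85.92) = 9.57 V.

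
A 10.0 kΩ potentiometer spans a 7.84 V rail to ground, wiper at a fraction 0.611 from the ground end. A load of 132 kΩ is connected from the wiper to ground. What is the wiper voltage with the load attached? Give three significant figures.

V ≈ 4.71 V

The wiper splits the pot into (1−α)R = 3.890 kΩ above and αR = 6.110 kΩ below.
Lower section ‖ load = 5.840 kΩ.
V_wiper = 7.84 × 5.840/(3.890 + 5.840) = 4.71 V.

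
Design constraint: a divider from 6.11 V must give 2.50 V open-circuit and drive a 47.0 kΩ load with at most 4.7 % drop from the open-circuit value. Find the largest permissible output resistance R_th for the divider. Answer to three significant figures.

R_th ≤ 2.32 kΩ

Loading drop = R_th/(R_th + R_L) ≤ 0.0470, so R_th ≤ R_L · ε/(1−ε) = 47.0 kΩ × 0.0470/0.9530 = 2.32 kΩ.
(Any R1, R2 with R2/(R1+R2) = 0.409 and R1‖R2 ≤ 2.32 kΩ will meet the spec.)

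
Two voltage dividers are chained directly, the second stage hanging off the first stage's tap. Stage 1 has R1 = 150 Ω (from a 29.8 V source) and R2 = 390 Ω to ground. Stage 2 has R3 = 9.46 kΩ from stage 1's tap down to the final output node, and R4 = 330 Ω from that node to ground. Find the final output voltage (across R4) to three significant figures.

V_out ≈ 0.718 V

Stage 2 presents R3+R4 = 9790 Ω as a load on stage 1's tap.
Stage 1's lower leg becomes R2‖(R3+R4) = 375.1 Ω, so V_mid = 29.8 × 375.1/525.1 = 21.29 V.
Stage 2 is itself unloaded: V_out = V_mid × R4/(R3+R4) = 21.29 × 330/9790 = 0.718 V.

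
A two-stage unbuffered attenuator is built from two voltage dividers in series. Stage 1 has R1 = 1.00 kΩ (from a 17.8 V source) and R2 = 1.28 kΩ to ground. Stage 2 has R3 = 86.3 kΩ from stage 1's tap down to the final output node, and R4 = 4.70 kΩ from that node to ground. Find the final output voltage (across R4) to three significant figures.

V_out ≈ 0.513 V

Stage 2 presents R3+R4 = 91.00 kΩ as a load on stage 1's tap.
Stage 1's lower leg becomes R2‖(R3+R4) = 1.262 kΩ, so V_mid = 17.8 × 1.262/2.262 = 9.932 V.
Stage 2 is itself unloaded: V_out = V_mid × R4/(R3+R4) = 9.932 × 4.70/91.00 = 0.513 V.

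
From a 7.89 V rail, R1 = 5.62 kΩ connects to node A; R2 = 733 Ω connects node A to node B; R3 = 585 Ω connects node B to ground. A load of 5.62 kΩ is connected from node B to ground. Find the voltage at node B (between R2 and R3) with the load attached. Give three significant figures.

V ≈ 0.607 V

At node B, R3 is in parallel with the load: R3‖R_L = 529.8 Ω.
Below node A the resistance is R2 + (R3‖R_L) = 1263 Ω, so V_A = 7.89 × 1263/6883 = 1.448 V.
Then V_B = V_A × (R3‖R_L)/(R2 + R3‖R_L) = 1.448 × 529.8/1263 = 0.607 V.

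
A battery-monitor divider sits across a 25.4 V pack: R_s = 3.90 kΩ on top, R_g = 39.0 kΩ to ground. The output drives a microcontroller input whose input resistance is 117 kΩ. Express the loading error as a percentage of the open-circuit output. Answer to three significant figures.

2.94 %

The divider's output (Thévenin) resistance is R_s‖R_g = 3.545 kΩ.
Fractional drop under load = R_th/(R_th + R_L) = 3.545 / (3.545 + 117) = 0.02941.
So the output falls by 2.94 %.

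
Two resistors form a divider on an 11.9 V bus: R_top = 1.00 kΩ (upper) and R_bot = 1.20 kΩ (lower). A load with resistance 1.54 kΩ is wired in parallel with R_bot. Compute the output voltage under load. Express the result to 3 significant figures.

The load sits in parallel with R_bot: R_bot‖R_L = (1.20 × 1.54) / (1.20 + 1.54) = 0.6745 kΩ.
V_out = 11.9 × 0.6745 / (1.00 + 0.6745) = 11.9 × 0.6745/1.674 = 4.79 V.
(Unloaded it would have been 6.49 V.)

V_out ≈ 4.79 V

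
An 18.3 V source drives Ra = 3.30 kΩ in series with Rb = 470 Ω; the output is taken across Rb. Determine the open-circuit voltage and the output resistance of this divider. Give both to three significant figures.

V_th = 2.28 V, R_th = 411 Ω

V_th is the open-circuit tap voltage: 18.3 × 470/(3300 + 470) = 2.28 V.
With the supply zeroed, Ra and Rb appear in parallel from the tap: R_th = Ra‖Rb = (3300 × 470)/3770 = 411 Ω.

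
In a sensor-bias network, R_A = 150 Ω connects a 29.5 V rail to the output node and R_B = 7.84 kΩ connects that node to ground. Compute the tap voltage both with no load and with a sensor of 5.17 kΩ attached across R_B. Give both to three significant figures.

Open-circuit: V = 29.5 × 7840/(150 + 7840) = 28.9 V.
With the load, R_B becomes R_B‖R_L = 3116 Ω, so V = 29.5 × 3116/3266 = 28.1 V.

Unloaded: 28.9 V; loaded: 28.1 V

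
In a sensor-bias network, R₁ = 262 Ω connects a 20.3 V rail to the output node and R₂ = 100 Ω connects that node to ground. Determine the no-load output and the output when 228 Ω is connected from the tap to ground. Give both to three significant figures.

Open-circuit: V = 20.3 × 100/(262 + 100) = 5.61 V.
With the load, R₂ becomes R₂‖R_L = 69.51 Ω, so V = 20.3 × 69.51/331.5 = 4.26 V.

Unloaded: 5.61 V; loaded: 4.26 V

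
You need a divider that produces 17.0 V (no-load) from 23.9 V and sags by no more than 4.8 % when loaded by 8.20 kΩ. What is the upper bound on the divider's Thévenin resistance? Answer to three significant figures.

R_th ≤ 413 Ω

Loading drop = R_th/(R_th + R_L) ≤ 0.0480, so R_th ≤ R_L · ε/(1−ε) = 8.20 kΩ × 0.0480/0.9520 = 413 Ω.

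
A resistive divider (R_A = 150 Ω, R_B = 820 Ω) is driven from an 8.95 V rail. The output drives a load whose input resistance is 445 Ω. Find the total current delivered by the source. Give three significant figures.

R_B‖R_L = 288.5 Ω, so the source sees R_A + R_B‖R_L = 438.5 Ω.
I = 8.95 V / 438.5 Ω = 20.4 mA.

I ≈ 20.4 mA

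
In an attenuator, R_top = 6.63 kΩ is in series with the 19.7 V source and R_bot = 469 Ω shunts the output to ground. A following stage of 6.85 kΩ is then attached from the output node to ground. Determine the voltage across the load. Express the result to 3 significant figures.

V_out ≈ 1.22 V

The load sits in parallel with R_bot: R_bot‖R_L = (469 × 6850) / (469 + 6850) = 438.9 Ω.
V_out = 19.7 × 438.9 / (6630 + 438.9) = 19.7 × 438.9/7069 = 1.22 V.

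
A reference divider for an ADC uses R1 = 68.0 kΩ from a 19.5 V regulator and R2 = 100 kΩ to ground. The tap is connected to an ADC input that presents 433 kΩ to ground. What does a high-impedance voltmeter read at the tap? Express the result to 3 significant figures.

The load sits in parallel with R2: R2‖R_L = (100 × 433) / (100 + 433) = 81.24 kΩ.
V_out = 19.5 × 81.24 / (68.0 + 81.24) = 19.5 × 81.24/149.2 = 10.6 V.

V_out ≈ 10.6 V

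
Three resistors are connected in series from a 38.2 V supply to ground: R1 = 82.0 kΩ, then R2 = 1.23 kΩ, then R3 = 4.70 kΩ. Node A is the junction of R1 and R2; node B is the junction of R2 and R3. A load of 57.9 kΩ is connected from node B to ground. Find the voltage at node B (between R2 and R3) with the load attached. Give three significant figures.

V ≈ 1.90 V

At node B, R3 is in parallel with the load: R3‖R_L = 4.347 kΩ.
Below node A the resistance is R2 + (R3‖R_L) = 5.577 kΩ, so V_A = 38.2 × 5.577/87.58 = 2.433 V.
Then V_B = V_A × (R3‖R_L)/(R2 + R3‖R_L) = 2.433 × 4.347/5.577 = 1.90 V.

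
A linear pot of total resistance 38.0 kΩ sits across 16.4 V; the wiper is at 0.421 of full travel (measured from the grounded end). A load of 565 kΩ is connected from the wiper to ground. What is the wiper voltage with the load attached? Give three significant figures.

The wiper splits the pot into (1−α)R = 22.00 kΩ above and αR = 16.00 kΩ below.
Lower section ‖ load = 15.56 kΩ.
V_wiper = 16.4 × 15.56/(22.00 + 15.56) = 6.79 V.

V ≈ 6.79 V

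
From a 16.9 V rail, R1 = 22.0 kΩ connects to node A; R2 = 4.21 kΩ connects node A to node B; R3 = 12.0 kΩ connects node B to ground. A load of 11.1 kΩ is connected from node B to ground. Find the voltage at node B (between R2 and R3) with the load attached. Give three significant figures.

At node B, R3 is in parallel with the load: R3‖R_L = 5.766 kΩ.
Below node A the resistance is R2 + (R3‖R_L) = 9.976 kΩ, so V_A = 16.9 × 9.976/31.98 = 5.273 V.
Then V_B = V_A × (R3‖R_L)/(R2 + R3‖R_L) = 5.273 × 5.766/9.976 = 3.05 V.

V ≈ 3.05 V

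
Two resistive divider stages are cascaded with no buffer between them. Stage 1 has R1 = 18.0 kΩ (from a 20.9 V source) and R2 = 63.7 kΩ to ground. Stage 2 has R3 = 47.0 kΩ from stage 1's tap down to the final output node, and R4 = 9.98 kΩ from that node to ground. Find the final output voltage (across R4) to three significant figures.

V_out ≈ 2.29 V

Stage 2 presents R3+R4 = 56.98 kΩ as a load on stage 1's tap.
Stage 1's lower leg becomes R2‖(R3+R4) = 30.08 kΩ, so V_mid = 20.9 × 30.08/48.08 = 13.07 V.
Stage 2 is itself unloaded: V_out = V_mid × R4/(R3+R4) = 13.07 × 9.98/56.98 = 2.29 V.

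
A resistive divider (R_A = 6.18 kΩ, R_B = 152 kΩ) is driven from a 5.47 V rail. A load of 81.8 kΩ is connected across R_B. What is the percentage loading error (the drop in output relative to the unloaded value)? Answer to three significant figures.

6.77 %

The divider's output (Thévenin) resistance is R_A‖R_B = 5.939 kΩ.
Fractional drop under load = R_th/(R_th + R_L) = 5.939 / (5.939 + 81.8) = 0.06768.
So the output falls by 6.77 %.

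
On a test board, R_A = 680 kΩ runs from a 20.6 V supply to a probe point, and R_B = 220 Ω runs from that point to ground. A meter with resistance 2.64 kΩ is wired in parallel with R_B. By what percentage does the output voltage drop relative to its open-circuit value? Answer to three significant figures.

7.69 %

The divider's output (Thévenin) resistance is R_A‖R_B = 219.9 Ω.
Fractional drop under load = R_th/(R_th + R_L) = 219.9 / (219.9 + 2640) = 0.07690.
So the output falls by 7.69 %.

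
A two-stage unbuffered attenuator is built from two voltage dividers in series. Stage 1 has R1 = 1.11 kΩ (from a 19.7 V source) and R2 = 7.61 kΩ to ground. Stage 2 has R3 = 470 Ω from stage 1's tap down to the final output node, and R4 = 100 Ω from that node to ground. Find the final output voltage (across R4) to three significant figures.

V_out ≈ 1.12 V

Stage 2 presents R3+R4 = 570.0 Ω as a load on stage 1's tap.
Stage 1's lower leg becomes R2‖(R3+R4) = 530.3 Ω, so V_mid = 19.7 × 530.3/1640 = 6.369 V.
Stage 2 is itself unloaded: V_out = V_mid × R4/(R3+R4) = 6.369 × 100/570.0 = 1.12 V.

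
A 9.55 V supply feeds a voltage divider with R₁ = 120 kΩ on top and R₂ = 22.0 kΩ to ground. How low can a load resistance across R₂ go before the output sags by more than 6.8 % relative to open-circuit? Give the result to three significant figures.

Output resistance R_th = R₁‖R₂ = (120 × 22.0)/142.0 = 18.59 kΩ.
The fractional drop is R_th/(R_th + R_L); requiring this ≤ 0.0680 gives R_L ≥ R_th(1/0.0680 − 1) = 18.59 × 13.71 = 255 kΩ.

R_L(min) ≈ 255 kΩ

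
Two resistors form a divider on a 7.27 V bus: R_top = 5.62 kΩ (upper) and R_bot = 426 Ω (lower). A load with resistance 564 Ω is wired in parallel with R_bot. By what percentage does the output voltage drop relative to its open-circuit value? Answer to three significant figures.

41.2 %

Unloaded V = 7.27 × 426/6046 = 0.5122 V.
Loaded: R_bot‖R_L = 242.7 Ω, giving V = 7.27 × 242.7/5863 = 0.3009 V.
Drop = (0.5122 − 0.3009) / 0.5122 = 41.2 %.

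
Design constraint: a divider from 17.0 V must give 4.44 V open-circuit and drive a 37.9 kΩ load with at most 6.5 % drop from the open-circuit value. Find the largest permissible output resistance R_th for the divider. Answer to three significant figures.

R_th ≤ 2.63 kΩ

Loading drop = R_th/(R_th + R_L) ≤ 0.0650, so R_th ≤ R_L · ε/(1−ε) = 37.9 kΩ × 0.0650/0.9350 = 2.63 kΩ.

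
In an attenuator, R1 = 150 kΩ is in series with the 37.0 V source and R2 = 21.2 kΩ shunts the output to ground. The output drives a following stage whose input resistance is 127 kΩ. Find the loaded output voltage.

The load sits in parallel with R2: R2‖R_L = (21.2 × 127) / (21.2 + 127) = 18.17 kΩ.
V_out = 37.0 × 18.17 / (150 + 18.17) = 37.0 × 18.17/168.2 = 4.00 V.

V_out ≈ 4.00 V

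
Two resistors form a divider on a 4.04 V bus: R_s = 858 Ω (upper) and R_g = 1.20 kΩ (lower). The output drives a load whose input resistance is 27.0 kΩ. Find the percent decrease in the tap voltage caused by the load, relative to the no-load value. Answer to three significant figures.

The divider's output (Thévenin) resistance is R_s‖R_g = 500.3 Ω.
Fractional drop under load = R_th/(R_th + R_L) = 500.3 / (500.3 + 27000) = 0.01819.
So the output falls by 1.82 %.

1.82 %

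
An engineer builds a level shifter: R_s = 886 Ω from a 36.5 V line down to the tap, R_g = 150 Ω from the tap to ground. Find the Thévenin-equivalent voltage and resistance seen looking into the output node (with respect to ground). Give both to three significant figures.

V_th = 5.28 V, R_th = 128 Ω

V_th is the open-circuit tap voltage: 36.5 × 150/(886 + 150) = 5.28 V.
With the supply zeroed, R_s and R_g appear in parallel from the tap: R_th = R_s‖R_g = (886 × 150)/1036 = 128 Ω.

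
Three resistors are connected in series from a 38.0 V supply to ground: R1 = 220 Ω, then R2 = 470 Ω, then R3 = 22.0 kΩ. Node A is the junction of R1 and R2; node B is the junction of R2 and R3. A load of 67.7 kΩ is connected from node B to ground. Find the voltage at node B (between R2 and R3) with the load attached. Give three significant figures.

V ≈ 36.5 V

At node B, R3 is in parallel with the load: R3‖R_L = 16600 Ω.
Below node A the resistance is R2 + (R3‖R_L) = 17070 Ω, so V_A = 38.0 × 17070/17290 = 37.52 V.
Then V_B = V_A × (R3‖R_L)/(R2 + R3‖R_L) = 37.52 × 16600/17070 = 36.5 V.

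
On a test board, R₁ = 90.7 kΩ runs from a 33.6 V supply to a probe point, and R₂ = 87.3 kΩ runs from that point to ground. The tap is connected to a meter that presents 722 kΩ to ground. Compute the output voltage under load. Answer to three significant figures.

The load sits in parallel with R₂: R₂‖R_L = (87.3 × 722) / (87.3 + 722) = 77.88 kΩ.
V_out = 33.6 × 77.88 / (90.7 + 77.88) = 33.6 × 77.88/168.6 = 15.5 V.
(Unloaded it would have been 16.5 V.)

V_out ≈ 15.5 V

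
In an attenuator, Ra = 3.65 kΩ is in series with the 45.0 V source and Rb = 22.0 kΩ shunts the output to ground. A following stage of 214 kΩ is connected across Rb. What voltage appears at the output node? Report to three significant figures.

V_out ≈ 38.0 V

The load sits in parallel with Rb: Rb‖R_L = (22.0 × 214) / (22.0 + 214) = 19.95 kΩ.
V_out = 45.0 × 19.95 / (3.65 + 19.95) = 45.0 × 19.95/23.60 = 38.0 V.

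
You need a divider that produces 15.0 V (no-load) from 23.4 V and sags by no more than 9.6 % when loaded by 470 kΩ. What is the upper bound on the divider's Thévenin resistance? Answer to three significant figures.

R_th ≤ 49.9 kΩ

Loading drop = R_th/(R_th + R_L) ≤ 0.0960, so R_th ≤ R_L · ε/(1−ε) = 470 kΩ × 0.0960/0.9040 = 49.9 kΩ.
(Any R1, R2 with R2/(R1+R2) = 0.641 and R1‖R2 ≤ 49.9 kΩ will meet the spec.)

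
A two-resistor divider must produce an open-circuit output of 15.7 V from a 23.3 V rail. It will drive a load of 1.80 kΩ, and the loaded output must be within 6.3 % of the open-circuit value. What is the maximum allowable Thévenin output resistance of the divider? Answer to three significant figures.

Loading drop = R_th/(R_th + R_L) ≤ 0.0630, so R_th ≤ R_L · ε/(1−ε) = 1.80 kΩ × 0.0630/0.9370 = 121 Ω.

R_th ≤ 121 Ω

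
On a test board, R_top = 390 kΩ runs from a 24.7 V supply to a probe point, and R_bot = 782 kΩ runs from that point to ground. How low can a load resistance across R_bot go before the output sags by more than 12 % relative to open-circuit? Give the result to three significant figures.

Output resistance R_th = R_top‖R_bot = (390 × 782)/1172 = 260.2 kΩ.
The fractional drop is R_th/(R_th + R_L); requiring this ≤ 0.120 gives R_L ≥ R_th(1/0.120 − 1) = 260.2 × 7.333 = 1.91 MΩ.

R_L(min) ≈ 1.91 MΩ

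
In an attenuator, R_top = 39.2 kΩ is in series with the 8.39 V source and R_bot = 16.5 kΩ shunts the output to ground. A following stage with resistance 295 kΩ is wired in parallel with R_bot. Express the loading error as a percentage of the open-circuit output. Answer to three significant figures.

The divider's output (Thévenin) resistance is R_top‖R_bot = 11.61 kΩ.
Fractional drop under load = R_th/(R_th + R_L) = 11.61 / (11.61 + 295) = 0.03787.
So the output falls by 3.79 %.

3.79 %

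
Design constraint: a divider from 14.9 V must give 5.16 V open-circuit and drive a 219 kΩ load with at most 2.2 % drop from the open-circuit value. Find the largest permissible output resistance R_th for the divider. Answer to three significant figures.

Loading drop = R_th/(R_th + R_L) ≤ 0.0220, so R_th ≤ R_L · ε/(1−ε) = 219 kΩ × 0.0220/0.9780 = 4.93 kΩ.

R_th ≤ 4.93 kΩ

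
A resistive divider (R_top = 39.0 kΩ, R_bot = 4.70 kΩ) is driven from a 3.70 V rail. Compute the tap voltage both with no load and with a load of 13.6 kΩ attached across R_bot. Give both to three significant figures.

Open-circuit: V = 3.70 × 4.70/(39.0 + 4.70) = 0.398 V.
With the load, R_bot becomes R_bot‖R_L = 3.493 kΩ, so V = 3.70 × 3.493/42.49 = 0.304 V.

Unloaded: 0.398 V; loaded: 0.304 V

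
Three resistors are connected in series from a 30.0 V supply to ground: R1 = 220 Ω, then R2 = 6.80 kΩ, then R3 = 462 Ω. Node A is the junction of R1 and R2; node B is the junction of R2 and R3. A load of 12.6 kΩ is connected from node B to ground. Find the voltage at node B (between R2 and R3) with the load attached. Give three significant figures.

V ≈ 1.79 V

At node B, R3 is in parallel with the load: R3‖R_L = 445.7 Ω.
Below node A the resistance is R2 + (R3‖R_L) = 7246 Ω, so V_A = 30.0 × 7246/7466 = 29.12 V.
Then V_B = V_A × (R3‖R_L)/(R2 + R3‖R_L) = 29.12 × 445.7/7246 = 1.79 V.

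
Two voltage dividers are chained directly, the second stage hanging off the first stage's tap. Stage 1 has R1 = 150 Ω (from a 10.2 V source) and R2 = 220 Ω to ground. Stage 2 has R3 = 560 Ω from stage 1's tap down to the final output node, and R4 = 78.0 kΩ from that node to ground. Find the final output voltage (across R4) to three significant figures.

V_out ≈ 6.01 V

Stage 2 presents R3+R4 = 78560 Ω as a load on stage 1's tap.
Stage 1's lower leg becomes R2‖(R3+R4) = 219.4 Ω, so V_mid = 10.2 × 219.4/369.4 = 6.058 V.
Stage 2 is itself unloaded: V_out = V_mid × R4/(R3+R4) = 6.058 × 78000/78560 = 6.01 V.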